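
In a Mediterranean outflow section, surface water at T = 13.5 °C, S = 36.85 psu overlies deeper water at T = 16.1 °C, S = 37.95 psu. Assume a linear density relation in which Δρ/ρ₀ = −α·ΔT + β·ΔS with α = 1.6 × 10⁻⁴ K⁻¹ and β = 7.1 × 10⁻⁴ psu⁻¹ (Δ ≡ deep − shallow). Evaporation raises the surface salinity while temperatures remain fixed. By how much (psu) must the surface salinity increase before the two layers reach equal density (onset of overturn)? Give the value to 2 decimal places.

Neutral buoyancy requires −α(T_deep − T_surf) + β(S_deep − S_surf′) = 0.
S_surf′ = S_deep − (α/β)·ΔT = 37.95 − (1.6 × 10⁻⁴/7.1 × 10⁻⁴)·(+2.6) = 37.3641 psu.
Increase required: 37.3641 − 36.85 = 0.5141 psu.

0.51 psu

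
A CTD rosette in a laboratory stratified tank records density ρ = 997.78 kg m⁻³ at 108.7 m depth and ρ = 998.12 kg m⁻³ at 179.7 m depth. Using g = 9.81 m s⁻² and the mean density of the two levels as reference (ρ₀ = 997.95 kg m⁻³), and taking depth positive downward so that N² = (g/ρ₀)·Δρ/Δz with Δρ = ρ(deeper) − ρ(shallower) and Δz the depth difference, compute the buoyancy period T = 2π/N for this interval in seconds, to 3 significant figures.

916 s

Δρ = 998.12 − 997.78 = 0.34 kg m⁻³ over Δz = 179.7 − 108.7 = 71 m.
N² = (9.81/997.95) × (0.34/71) = 4.7074 × 10⁻⁵ s⁻².
N = √(4.7074 × 10⁻⁵) = 6.8610 × 10⁻³ rad s⁻¹, so T = 2π/N = 915.78 s ≈ 916 s.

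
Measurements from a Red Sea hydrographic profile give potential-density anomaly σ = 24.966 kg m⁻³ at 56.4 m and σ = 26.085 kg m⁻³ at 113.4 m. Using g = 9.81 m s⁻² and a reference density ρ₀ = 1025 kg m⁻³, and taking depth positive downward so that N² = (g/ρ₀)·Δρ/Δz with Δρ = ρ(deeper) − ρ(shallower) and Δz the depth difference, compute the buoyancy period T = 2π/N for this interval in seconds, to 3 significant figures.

Δρ = 1026.085 − 1024.966 = 1.119 kg m⁻³ over Δz = 113.4 − 56.4 = 57 m.
N² = (9.81/1025) × (1.119/57) = 1.8789 × 10⁻⁴ s⁻².
N = √(1.8789 × 10⁻⁴) = 0.013707 rad s⁻¹, so T = 2π/N = 458.39 s ≈ 458 s.

458 s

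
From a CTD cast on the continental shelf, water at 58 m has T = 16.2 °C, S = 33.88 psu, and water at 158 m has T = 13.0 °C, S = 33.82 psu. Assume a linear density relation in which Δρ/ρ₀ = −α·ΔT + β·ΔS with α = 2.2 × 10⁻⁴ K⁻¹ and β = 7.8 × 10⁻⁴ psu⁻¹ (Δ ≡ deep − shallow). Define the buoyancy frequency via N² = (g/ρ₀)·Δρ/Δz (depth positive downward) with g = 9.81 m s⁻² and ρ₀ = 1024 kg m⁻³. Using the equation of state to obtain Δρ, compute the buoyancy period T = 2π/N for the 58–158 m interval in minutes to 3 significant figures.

ΔT = -3.2 K, ΔS = -0.06 psu (deep − shallow).
Δρ/ρ₀ = −αΔT + βΔS = 7.04 × 10⁻⁴ − 4.68 × 10⁻⁵ = 6.572 × 10⁻⁴, so Δρ ≈ 0.6730 kg m⁻³.
N² = (g/ρ₀)·Δρ/Δz = g·(Δρ/ρ₀)/Δz = 9.81 × 6.572 × 10⁻⁴ / 100 = 6.4471 × 10⁻⁵ s⁻².
N = √(6.4471 × 10⁻⁵) = 8.0294 × 10⁻³ rad s⁻¹ → T = 2π/N = 782.52 s = 13.042 min ≈ 13.0 min.

13.0 min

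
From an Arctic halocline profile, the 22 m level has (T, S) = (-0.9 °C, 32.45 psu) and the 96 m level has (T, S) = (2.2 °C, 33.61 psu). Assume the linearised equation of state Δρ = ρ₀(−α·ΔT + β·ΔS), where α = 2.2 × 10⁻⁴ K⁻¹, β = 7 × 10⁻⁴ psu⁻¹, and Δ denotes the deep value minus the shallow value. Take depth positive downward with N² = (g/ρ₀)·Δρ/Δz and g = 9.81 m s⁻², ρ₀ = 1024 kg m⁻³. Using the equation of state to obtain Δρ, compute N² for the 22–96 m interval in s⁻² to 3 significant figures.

ΔT = +3.1 K, ΔS = +1.16 psu (deep − shallow).
Δρ/ρ₀ = −αΔT + βΔS = -6.82 × 10⁻⁴ + 8.12 × 10⁻⁴ = 1.30 × 10⁻⁴, so Δρ ≈ 0.1331 kg m⁻³.
N² = (g/ρ₀)·Δρ/Δz = g·(Δρ/ρ₀)/Δz = 9.81 × 1.30 × 10⁻⁴ / 74 = 1.7234 × 10⁻⁵ s⁻² ≈ 1.72 × 10⁻⁵ s⁻².

1.72 × 10⁻⁵ s⁻²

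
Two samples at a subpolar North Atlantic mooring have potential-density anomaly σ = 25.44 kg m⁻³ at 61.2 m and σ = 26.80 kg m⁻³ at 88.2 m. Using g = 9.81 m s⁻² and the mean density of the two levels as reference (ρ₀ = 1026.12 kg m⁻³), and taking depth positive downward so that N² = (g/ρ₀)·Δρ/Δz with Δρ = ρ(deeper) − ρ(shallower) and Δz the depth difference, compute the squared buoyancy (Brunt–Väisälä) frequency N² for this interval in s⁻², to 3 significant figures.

4.82 × 10⁻⁴ s⁻²

Δρ = 1026.80 − 1025.44 = 1.36 kg m⁻³ over Δz = 88.2 − 61.2 = 27 m.
N² = (9.81/1026.12) × (1.36/27) = 4.8156 × 10⁻⁴ s⁻² ≈ 4.82 × 10⁻⁴ s⁻².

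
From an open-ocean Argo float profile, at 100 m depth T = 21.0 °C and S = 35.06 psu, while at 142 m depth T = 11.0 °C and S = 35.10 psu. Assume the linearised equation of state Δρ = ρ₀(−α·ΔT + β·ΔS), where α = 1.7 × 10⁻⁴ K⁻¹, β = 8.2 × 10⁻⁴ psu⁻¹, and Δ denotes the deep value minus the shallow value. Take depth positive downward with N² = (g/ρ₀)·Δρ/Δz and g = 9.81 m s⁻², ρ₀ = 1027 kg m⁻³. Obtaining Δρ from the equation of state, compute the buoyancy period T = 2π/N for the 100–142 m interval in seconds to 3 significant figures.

312 s

ΔT = -10.0 K, ΔS = +0.04 psu (deep − shallow).
Δρ/ρ₀ = −αΔT + βΔS = 1.70 × 10⁻³ + 3.28 × 10⁻⁵ = 1.7328 × 10⁻³, so Δρ ≈ 1.780 kg m⁻³.
N² = (g/ρ₀)·Δρ/Δz = g·(Δρ/ρ₀)/Δz = 9.81 × 1.7328 × 10⁻³ / 42 = 4.0473 × 10⁻⁴ s⁻².
N = √(4.0473 × 10⁻⁴) = 0.020118 rad s⁻¹ → T = 2π/N = 312.32 s ≈ 312 s.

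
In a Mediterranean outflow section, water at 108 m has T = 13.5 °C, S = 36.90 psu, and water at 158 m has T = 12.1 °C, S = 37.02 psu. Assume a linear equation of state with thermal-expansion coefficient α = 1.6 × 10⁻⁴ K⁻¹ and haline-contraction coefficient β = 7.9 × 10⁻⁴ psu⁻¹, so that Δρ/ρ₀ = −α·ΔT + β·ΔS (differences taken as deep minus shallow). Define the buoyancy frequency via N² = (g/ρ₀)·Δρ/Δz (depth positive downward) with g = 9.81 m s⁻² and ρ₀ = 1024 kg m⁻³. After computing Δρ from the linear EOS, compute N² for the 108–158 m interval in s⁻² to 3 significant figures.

6.25 × 10⁻⁵ s⁻²

ΔT = -1.4 K, ΔS = +0.12 psu (deep − shallow).
Δρ/ρ₀ = −αΔT + βΔS = 2.24 × 10⁻⁴ + 9.48 × 10⁻⁵ = 3.188 × 10⁻⁴, so Δρ ≈ 0.3265 kg m⁻³.
N² = (g/ρ₀)·Δρ/Δz = g·(Δρ/ρ₀)/Δz = 9.81 × 3.188 × 10⁻⁴ / 50 = 6.2549 × 10⁻⁵ s⁻² ≈ 6.25 × 10⁻⁵ s⁻².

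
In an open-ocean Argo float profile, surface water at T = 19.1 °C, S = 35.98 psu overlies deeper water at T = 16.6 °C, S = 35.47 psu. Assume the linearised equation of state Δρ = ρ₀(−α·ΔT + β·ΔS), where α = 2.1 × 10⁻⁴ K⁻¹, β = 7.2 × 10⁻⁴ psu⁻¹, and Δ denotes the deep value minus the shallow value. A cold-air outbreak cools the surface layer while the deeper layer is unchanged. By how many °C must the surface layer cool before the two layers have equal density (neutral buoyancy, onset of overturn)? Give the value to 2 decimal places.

0.75 °C

Neutral buoyancy requires Δρ = 0, i.e. −α(T_deep − T_surf′) + β(S_deep − S_surf) = 0.
T_surf′ = T_deep − (β/α)·ΔS = 16.6 − (7.2 × 10⁻⁴/2.1 × 10⁻⁴)·(-0.51) = 18.3486 °C.
Cooling required: 19.1 − (18.3486) = 0.7514 °C.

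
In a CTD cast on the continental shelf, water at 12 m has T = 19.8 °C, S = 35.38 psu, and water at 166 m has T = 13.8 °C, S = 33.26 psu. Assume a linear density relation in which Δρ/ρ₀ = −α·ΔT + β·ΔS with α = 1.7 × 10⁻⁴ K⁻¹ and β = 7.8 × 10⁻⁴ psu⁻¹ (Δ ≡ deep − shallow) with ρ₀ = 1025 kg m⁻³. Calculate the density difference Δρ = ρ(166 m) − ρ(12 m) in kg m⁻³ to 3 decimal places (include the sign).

ΔT = -6.0 K, ΔS = -2.12 psu (deep − shallow).
Δρ/ρ₀ = −(1.7 × 10⁻⁴)(-6.0) + (7.8 × 10⁻⁴)(-2.12) = -6.336 × 10⁻⁴.
Δρ = 1025 × (-6.336 × 10⁻⁴) = -0.649 kg m⁻³.
Negative Δρ: lighter below, statically unstable.

-0.649 kg m⁻³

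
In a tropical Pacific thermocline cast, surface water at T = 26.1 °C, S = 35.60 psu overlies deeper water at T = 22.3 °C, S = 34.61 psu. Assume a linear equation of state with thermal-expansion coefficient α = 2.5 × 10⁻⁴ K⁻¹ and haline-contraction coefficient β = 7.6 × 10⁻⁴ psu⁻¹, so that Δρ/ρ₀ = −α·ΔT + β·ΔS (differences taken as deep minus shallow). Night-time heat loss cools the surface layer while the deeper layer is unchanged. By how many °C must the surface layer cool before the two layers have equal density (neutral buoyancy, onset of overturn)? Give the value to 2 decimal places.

0.79 °C

Neutral buoyancy requires Δρ = 0, i.e. −α(T_deep − T_surf′) + β(S_deep − S_surf) = 0.
T_surf′ = T_deep − (β/α)·ΔS = 22.3 − (7.6 × 10⁻⁴/2.5 × 10⁻⁴)·(-0.99) = 25.3096 °C.
Cooling required: 26.1 − (25.3096) = 0.7904 °C.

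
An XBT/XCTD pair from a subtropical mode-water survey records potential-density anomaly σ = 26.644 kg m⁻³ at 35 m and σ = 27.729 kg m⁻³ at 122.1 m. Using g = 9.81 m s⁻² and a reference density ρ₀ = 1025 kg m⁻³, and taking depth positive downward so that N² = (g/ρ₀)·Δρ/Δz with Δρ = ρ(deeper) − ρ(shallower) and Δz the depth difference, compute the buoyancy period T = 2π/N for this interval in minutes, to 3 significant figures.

9.59 min

Δρ = 1027.729 − 1026.644 = 1.085 kg m⁻³ over Δz = 122.1 − 35 = 87.1 m.
N² = (9.81/1025) × (1.085/87.1) = 1.1922 × 10⁻⁴ s⁻².
N = √(1.1922 × 10⁻⁴) = 0.010919 rad s⁻¹, so T = 2π/N = 575.44 s = 9.5907 min ≈ 9.59 min.
Since Δρ > 0 the layer is stably stratified.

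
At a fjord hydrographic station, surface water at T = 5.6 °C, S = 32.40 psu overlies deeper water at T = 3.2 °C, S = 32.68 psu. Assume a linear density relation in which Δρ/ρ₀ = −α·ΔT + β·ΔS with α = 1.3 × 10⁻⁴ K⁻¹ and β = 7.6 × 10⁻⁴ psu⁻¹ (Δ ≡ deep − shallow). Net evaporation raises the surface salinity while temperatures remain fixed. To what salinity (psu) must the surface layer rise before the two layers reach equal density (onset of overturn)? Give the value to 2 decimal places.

33.09 psu

Neutral buoyancy requires −α(T_deep − T_surf) + β(S_deep − S_surf′) = 0.
S_surf′ = S_deep − (α/β)·ΔT = 32.68 − (1.3 × 10⁻⁴/7.6 × 10⁻⁴)·(-2.4) = 33.0905 psu.
Increase required: 33.0905 − 32.40 = 0.6905 psu.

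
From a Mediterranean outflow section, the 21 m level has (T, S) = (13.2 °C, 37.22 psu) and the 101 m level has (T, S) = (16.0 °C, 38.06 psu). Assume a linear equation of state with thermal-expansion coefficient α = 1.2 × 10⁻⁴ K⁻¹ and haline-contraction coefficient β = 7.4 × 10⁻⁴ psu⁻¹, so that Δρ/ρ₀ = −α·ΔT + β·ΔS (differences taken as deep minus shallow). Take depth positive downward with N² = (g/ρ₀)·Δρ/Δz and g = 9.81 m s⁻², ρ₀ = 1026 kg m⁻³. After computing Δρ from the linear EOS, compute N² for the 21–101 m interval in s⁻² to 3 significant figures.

ΔT = +2.8 K, ΔS = +0.84 psu (deep − shallow).
Δρ/ρ₀ = −αΔT + βΔS = -3.36 × 10⁻⁴ + 6.216 × 10⁻⁴ = 2.856 × 10⁻⁴, so Δρ ≈ 0.2930 kg m⁻³.
N² = (g/ρ₀)·Δρ/Δz = g·(Δρ/ρ₀)/Δz = 9.81 × 2.856 × 10⁻⁴ / 80 = 3.5022 × 10⁻⁵ s⁻² ≈ 3.50 × 10⁻⁵ s⁻².

3.50 × 10⁻⁵ s⁻²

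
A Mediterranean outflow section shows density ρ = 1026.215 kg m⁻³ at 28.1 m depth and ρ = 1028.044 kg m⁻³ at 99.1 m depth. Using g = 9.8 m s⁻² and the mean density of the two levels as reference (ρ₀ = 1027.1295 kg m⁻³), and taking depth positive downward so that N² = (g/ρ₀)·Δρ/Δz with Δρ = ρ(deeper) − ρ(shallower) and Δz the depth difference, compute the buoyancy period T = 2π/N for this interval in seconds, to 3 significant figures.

401 s

Δρ = 1028.044 − 1026.215 = 1.829 kg m⁻³ over Δz = 99.1 − 28.1 = 71 m.
N² = (9.8/1027.1295) × (1.829/71) = 2.4579 × 10⁻⁴ s⁻².
N = √(2.4579 × 10⁻⁴) = 0.015678 rad s⁻¹, so T = 2π/N = 400.76 s ≈ 401 s.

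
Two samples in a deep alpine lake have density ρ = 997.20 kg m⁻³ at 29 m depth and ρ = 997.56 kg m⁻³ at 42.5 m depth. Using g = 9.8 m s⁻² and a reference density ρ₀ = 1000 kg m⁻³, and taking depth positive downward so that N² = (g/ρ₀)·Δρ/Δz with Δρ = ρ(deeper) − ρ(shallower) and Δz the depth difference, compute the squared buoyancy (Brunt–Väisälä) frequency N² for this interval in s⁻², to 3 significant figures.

Δρ = 997.56 − 997.20 = 0.36 kg m⁻³ over Δz = 42.5 − 29 = 13.5 m.
N² = (9.8/1000) × (0.36/13.5) = 2.6133 × 10⁻⁴ s⁻² ≈ 2.61 × 10⁻⁴ s⁻².

2.61 × 10⁻⁴ s⁻²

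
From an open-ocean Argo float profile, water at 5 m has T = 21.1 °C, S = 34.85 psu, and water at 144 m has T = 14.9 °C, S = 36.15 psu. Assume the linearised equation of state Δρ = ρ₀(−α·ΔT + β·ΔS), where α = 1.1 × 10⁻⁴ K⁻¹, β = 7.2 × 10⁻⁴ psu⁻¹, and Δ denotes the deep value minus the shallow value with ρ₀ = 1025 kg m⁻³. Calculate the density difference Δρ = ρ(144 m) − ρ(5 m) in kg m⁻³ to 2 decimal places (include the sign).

+1.66 kg m⁻³

ΔT = -6.2 K, ΔS = +1.30 psu (deep − shallow).
Δρ/ρ₀ = −(1.1 × 10⁻⁴)(-6.2) + (7.2 × 10⁻⁴)(+1.30) = 1.618 × 10⁻³.
Δρ = 1025 × (1.618 × 10⁻³) = +1.66 kg m⁻³.
Positive Δρ: denser below, stable.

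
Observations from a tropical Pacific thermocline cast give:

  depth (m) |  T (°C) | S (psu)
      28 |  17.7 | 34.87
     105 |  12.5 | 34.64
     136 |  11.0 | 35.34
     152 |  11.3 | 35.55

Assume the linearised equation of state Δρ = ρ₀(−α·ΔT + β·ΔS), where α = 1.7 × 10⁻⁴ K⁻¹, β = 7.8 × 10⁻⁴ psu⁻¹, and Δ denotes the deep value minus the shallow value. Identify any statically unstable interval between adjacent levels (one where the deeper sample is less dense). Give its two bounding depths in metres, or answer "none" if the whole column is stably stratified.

none

Evaluate Δρ/ρ₀ = −αΔT + βΔS across each adjacent pair:
  28–105 m: −αΔT+βΔS = −(1.7 × 10⁻⁴)(-5.2)+(7.8 × 10⁻⁴)(-0.23) = 7.0 × 10⁻⁴ → stable
  105–136 m: −αΔT+βΔS = −(1.7 × 10⁻⁴)(-1.5)+(7.8 × 10⁻⁴)(+0.70) = 8.0 × 10⁻⁴ → stable
  136–152 m: −αΔT+βΔS = −(1.7 × 10⁻⁴)(+0.3)+(7.8 × 10⁻⁴)(+0.21) = 1.1 × 10⁻⁴ → stable
Every interval has Δρ > 0: the column is stably stratified throughout.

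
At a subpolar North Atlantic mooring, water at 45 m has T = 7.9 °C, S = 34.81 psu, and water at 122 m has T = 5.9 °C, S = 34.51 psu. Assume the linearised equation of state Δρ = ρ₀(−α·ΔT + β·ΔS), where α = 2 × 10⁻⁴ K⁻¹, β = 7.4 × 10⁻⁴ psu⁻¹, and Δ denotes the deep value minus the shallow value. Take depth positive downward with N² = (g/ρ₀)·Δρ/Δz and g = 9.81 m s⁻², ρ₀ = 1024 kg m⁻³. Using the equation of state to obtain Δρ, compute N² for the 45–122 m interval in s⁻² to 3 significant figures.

2.27 × 10⁻⁵ s⁻²

ΔT = -2.0 K, ΔS = -0.30 psu (deep − shallow).
Δρ/ρ₀ = −αΔT + βΔS = 4.00 × 10⁻⁴ − 2.22 × 10⁻⁴ = 1.78 × 10⁻⁴, so Δρ ≈ 0.1823 kg m⁻³.
N² = (g/ρ₀)·Δρ/Δz = g·(Δρ/ρ₀)/Δz = 9.81 × 1.78 × 10⁻⁴ / 77 = 2.2678 × 10⁻⁵ s⁻² ≈ 2.27 × 10⁻⁵ s⁻².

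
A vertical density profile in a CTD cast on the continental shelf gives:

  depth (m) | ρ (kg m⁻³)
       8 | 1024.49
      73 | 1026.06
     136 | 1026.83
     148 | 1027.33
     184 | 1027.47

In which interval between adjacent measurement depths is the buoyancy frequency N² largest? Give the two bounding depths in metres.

136–148 m

Compute the density gradient over each adjacent pair:
  8–73 m: Δρ/Δz = 1.57/65 = 0.024 kg m⁻⁴
  73–136 m: Δρ/Δz = 0.77/63 = 0.012 kg m⁻⁴
  136–148 m: Δρ/Δz = 0.50/12 = 0.042 kg m⁻⁴
  148–184 m: Δρ/Δz = 0.14/36 = 3.9 × 10⁻³ kg m⁻⁴
The largest gradient is in the 136–148 m interval — the pycnocline.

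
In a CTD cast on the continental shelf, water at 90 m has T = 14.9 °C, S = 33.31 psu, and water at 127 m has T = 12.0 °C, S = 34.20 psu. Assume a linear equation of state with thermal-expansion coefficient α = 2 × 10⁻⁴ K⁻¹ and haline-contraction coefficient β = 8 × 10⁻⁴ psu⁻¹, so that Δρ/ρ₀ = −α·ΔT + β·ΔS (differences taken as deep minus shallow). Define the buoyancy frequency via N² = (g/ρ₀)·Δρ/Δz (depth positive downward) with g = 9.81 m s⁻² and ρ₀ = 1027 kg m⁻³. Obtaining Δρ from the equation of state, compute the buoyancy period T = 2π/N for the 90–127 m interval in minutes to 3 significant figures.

ΔT = -2.9 K, ΔS = +0.89 psu (deep − shallow).
Δρ/ρ₀ = −αΔT + βΔS = 5.80 × 10⁻⁴ + 7.12 × 10⁻⁴ = 1.292 × 10⁻³, so Δρ ≈ 1.327 kg m⁻³.
N² = (g/ρ₀)·Δρ/Δz = g·(Δρ/ρ₀)/Δz = 9.81 × 1.292 × 10⁻³ / 37 = 3.4255 × 10⁻⁴ s⁻².
N = √(3.4255 × 10⁻⁴) = 0.018508 rad s⁻¹ → T = 2π/N = 339.48 s = 5.6580 min ≈ 5.66 min.

5.66 min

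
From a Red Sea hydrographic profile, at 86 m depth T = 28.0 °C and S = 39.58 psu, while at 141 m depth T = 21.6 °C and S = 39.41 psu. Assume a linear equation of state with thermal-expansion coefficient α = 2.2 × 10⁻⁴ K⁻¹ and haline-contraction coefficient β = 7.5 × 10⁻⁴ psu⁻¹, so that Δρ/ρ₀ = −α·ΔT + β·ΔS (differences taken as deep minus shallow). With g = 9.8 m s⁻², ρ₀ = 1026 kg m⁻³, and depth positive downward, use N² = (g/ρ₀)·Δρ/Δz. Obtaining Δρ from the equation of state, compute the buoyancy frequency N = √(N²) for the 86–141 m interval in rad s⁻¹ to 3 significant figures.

0.0151 rad s⁻¹

ΔT = -6.4 K, ΔS = -0.17 psu (deep − shallow).
Δρ/ρ₀ = −αΔT + βΔS = 1.408 × 10⁻³ − 1.275 × 10⁻⁴ = 1.2805 × 10⁻³, so Δρ ≈ 1.314 kg m⁻³.
N² = (g/ρ₀)·Δρ/Δz = g·(Δρ/ρ₀)/Δz = 9.8 × 1.2805 × 10⁻³ / 55 = 2.2816 × 10⁻⁴ s⁻².
N = √(2.2816 × 10⁻⁴) = 0.015105 rad s⁻¹ ≈ 0.0151 rad s⁻¹.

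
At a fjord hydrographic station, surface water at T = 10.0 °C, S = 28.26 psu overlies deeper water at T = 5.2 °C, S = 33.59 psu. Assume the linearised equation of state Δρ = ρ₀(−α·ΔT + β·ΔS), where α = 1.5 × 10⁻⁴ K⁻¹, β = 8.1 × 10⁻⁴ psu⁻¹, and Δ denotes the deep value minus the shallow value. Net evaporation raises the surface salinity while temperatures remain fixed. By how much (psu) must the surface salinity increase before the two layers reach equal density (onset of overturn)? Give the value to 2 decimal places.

6.22 psu

Neutral buoyancy requires −α(T_deep − T_surf) + β(S_deep − S_surf′) = 0.
S_surf′ = S_deep − (α/β)·ΔT = 33.59 − (1.5 × 10⁻⁴/8.1 × 10⁻⁴)·(-4.8) = 34.4789 psu.
Increase required: 34.4789 − 28.26 = 6.2189 psu.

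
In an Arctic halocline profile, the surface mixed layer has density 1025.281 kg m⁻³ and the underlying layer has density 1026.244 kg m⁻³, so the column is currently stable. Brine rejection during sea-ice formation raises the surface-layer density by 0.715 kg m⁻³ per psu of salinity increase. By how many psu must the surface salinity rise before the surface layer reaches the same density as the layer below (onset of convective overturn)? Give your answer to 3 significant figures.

Density deficit of the surface layer: 1026.244 − 1025.281 = 0.963 kg m⁻³.
Required change = 0.963 / 0.715 = 1.35 psu.

1.35 psu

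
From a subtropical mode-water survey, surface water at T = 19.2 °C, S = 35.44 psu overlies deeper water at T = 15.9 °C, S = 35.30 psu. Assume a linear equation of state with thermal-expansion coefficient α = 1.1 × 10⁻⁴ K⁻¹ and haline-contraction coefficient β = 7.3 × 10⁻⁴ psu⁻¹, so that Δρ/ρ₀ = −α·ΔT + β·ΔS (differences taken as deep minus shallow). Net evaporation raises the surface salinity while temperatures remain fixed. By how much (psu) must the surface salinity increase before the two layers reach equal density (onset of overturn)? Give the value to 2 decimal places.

Neutral buoyancy requires −α(T_deep − T_surf) + β(S_deep − S_surf′) = 0.
S_surf′ = S_deep − (α/β)·ΔT = 35.30 − (1.1 × 10⁻⁴/7.3 × 10⁻⁴)·(-3.3) = 35.7973 psu.
Increase required: 35.7973 − 35.44 = 0.3573 psu.

0.36 psu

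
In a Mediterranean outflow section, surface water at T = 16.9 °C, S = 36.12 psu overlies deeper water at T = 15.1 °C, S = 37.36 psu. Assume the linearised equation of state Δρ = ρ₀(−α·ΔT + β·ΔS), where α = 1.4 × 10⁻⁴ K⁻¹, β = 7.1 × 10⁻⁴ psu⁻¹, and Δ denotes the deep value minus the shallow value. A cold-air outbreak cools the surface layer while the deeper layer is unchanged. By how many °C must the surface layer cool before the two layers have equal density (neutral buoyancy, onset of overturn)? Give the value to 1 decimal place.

8.1 °C

Neutral buoyancy requires Δρ = 0, i.e. −α(T_deep − T_surf′) + β(S_deep − S_surf) = 0.
T_surf′ = T_deep − (β/α)·ΔS = 15.1 − (7.1 × 10⁻⁴/1.4 × 10⁻⁴)·(+1.24) = 8.811 °C.
Cooling required: 16.9 − (8.811) = 8.089 °C.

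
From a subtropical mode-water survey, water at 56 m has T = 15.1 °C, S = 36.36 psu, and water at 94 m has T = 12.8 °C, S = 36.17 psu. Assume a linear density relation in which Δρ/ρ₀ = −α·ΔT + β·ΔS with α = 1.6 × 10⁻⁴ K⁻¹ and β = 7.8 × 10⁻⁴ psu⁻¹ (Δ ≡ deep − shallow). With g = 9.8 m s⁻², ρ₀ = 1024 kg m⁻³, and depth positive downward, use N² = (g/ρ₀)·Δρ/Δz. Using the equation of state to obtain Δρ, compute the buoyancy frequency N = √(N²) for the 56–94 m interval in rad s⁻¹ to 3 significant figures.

ΔT = -2.3 K, ΔS = -0.19 psu (deep − shallow).
Δρ/ρ₀ = −αΔT + βΔS = 3.68 × 10⁻⁴ − 1.482 × 10⁻⁴ = 2.198 × 10⁻⁴, so Δρ ≈ 0.2251 kg m⁻³.
N² = (g/ρ₀)·Δρ/Δz = g·(Δρ/ρ₀)/Δz = 9.8 × 2.198 × 10⁻⁴ / 38 = 5.6685 × 10⁻⁵ s⁻².
N = √(5.6685 × 10⁻⁵) = 7.5289 × 10⁻³ rad s⁻¹ ≈ 7.53 × 10⁻³ rad s⁻¹.

7.53 × 10⁻³ rad s⁻¹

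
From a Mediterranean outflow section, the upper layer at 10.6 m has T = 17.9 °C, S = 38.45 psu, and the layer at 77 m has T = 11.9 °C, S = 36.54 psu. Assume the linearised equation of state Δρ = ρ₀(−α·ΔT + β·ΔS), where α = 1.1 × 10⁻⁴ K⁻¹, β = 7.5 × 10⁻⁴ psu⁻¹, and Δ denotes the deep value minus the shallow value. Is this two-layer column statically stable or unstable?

ΔT = 11.9 − 17.9 = -6.0 K and ΔS = 36.54 − 38.45 = -1.91 psu (deep − shallow).
−αΔT = 6.60 × 10⁻⁴; βΔS = -1.4325 × 10⁻³; sum Δρ/ρ₀ = -7.725 × 10⁻⁴.
Δρ/ρ₀ < 0, so Δρ < 0: deeper water is lighter → statically unstable; the column would overturn.

unstable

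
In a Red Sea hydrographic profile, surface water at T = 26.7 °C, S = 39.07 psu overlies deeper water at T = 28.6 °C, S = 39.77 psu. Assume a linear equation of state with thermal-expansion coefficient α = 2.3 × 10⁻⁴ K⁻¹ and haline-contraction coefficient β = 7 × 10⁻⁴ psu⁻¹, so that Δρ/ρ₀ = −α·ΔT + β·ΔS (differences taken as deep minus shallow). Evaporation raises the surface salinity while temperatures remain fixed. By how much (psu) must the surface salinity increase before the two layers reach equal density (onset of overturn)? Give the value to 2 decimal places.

0.08 psu

Neutral buoyancy requires −α(T_deep − T_surf) + β(S_deep − S_surf′) = 0.
S_surf′ = S_deep − (α/β)·ΔT = 39.77 − (2.3 × 10⁻⁴/7 × 10⁻⁴)·(+1.9) = 39.1457 psu.
Increase required: 39.1457 − 39.07 = 0.0757 psu.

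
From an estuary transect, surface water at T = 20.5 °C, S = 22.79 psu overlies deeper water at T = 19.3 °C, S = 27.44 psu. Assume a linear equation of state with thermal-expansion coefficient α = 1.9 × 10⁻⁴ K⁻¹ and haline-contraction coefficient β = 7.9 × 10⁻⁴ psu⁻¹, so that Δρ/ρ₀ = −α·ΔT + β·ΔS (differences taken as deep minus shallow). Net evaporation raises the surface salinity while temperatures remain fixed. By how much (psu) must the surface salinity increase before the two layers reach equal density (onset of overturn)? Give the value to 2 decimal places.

4.94 psu

Neutral buoyancy requires −α(T_deep − T_surf) + β(S_deep − S_surf′) = 0.
S_surf′ = S_deep − (α/β)·ΔT = 27.44 − (1.9 × 10⁻⁴/7.9 × 10⁻⁴)·(-1.2) = 27.7286 psu.
Increase required: 27.7286 − 22.79 = 4.9386 psu.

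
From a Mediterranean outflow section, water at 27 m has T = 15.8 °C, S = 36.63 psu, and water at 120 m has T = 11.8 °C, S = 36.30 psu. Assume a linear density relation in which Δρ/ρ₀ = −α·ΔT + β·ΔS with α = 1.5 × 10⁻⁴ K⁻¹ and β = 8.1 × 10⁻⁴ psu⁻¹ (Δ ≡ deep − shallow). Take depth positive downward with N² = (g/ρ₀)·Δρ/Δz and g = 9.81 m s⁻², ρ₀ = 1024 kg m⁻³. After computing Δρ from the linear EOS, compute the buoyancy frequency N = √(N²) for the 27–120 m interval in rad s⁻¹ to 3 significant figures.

ΔT = -4.0 K, ΔS = -0.33 psu (deep − shallow).
Δρ/ρ₀ = −αΔT + βΔS = 6.00 × 10⁻⁴ − 2.673 × 10⁻⁴ = 3.327 × 10⁻⁴, so Δρ ≈ 0.3407 kg m⁻³.
N² = (g/ρ₀)·Δρ/Δz = g·(Δρ/ρ₀)/Δz = 9.81 × 3.327 × 10⁻⁴ / 93 = 3.5094 × 10⁻⁵ s⁻².
N = √(3.5094 × 10⁻⁵) = 5.9240 × 10⁻³ rad s⁻¹ ≈ 5.92 × 10⁻³ rad s⁻¹.

5.92 × 10⁻³ rad s⁻¹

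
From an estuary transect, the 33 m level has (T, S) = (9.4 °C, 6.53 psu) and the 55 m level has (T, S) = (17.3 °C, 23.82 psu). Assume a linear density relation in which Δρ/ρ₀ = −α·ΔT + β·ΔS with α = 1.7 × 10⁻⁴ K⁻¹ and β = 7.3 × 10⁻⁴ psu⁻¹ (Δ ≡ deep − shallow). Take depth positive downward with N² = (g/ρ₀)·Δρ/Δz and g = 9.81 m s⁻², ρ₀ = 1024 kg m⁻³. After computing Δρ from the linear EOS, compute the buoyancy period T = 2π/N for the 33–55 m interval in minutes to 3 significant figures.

1.48 min

ΔT = +7.9 K, ΔS = +17.29 psu (deep − shallow).
Δρ/ρ₀ = −αΔT + βΔS = -1.343 × 10⁻³ + 0.0126217 = 0.0112787, so Δρ ≈ 11.55 kg m⁻³.
N² = (g/ρ₀)·Δρ/Δz = g·(Δρ/ρ₀)/Δz = 9.81 × 0.0112787 / 22 = 5.0293 × 10⁻³ s⁻².
N = √(5.0293 × 10⁻³) = 0.070918 rad s⁻¹ → T = 2π/N = 88.598 s = 1.4766 min ≈ 1.48 min.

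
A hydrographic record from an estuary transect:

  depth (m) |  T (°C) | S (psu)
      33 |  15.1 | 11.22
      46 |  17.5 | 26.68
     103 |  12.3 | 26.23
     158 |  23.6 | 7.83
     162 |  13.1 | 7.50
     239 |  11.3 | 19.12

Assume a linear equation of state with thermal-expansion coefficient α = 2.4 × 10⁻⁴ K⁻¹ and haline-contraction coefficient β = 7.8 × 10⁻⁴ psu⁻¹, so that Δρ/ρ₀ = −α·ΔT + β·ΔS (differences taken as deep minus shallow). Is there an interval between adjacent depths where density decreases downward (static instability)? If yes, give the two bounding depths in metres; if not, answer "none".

Evaluate Δρ/ρ₀ = −αΔT + βΔS across each adjacent pair:
  33–46 m: −αΔT+βΔS = −(2.4 × 10⁻⁴)(+2.4)+(7.8 × 10⁻⁴)(+15.46) = 0.011 → stable
  46–103 m: −αΔT+βΔS = −(2.4 × 10⁻⁴)(-5.2)+(7.8 × 10⁻⁴)(-0.45) = 9.0 × 10⁻⁴ → stable
  103–158 m: −αΔT+βΔS = −(2.4 × 10⁻⁴)(+11.3)+(7.8 × 10⁻⁴)(-18.40) = -0.017 → UNSTABLE
  158–162 m: −αΔT+βΔS = −(2.4 × 10⁻⁴)(-10.5)+(7.8 × 10⁻⁴)(-0.33) = 2.3 × 10⁻³ → stable
  162–239 m: −αΔT+βΔS = −(2.4 × 10⁻⁴)(-1.8)+(7.8 × 10⁻⁴)(+11.62) = 9.5 × 10⁻³ → stable
The 103–158 m interval has Δρ < 0: lighter water underlies denser water.

103–158 m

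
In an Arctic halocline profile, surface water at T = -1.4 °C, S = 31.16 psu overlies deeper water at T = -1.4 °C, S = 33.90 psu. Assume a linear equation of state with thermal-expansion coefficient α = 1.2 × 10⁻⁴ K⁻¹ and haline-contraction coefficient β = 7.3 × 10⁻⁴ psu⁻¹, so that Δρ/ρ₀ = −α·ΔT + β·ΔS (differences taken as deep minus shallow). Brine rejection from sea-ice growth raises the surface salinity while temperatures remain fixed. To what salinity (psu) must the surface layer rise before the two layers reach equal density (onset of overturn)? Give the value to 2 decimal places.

33.90 psu

Neutral buoyancy requires −α(T_deep − T_surf) + β(S_deep − S_surf′) = 0.
S_surf′ = S_deep − (α/β)·ΔT = 33.90 − (1.2 × 10⁻⁴/7.3 × 10⁻⁴)·(+0.0) = 33.9000 psu.
Increase required: 33.9000 − 31.16 = 2.7400 psu.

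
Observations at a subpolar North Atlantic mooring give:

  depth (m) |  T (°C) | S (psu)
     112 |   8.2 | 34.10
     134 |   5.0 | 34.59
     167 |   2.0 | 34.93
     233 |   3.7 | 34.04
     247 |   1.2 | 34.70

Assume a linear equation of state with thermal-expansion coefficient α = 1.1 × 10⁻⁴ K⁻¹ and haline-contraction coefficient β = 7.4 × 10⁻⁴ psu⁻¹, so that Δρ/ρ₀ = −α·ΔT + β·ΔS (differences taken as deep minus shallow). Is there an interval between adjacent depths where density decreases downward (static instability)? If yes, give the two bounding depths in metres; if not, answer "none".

167–233 m

Evaluate Δρ/ρ₀ = −αΔT + βΔS across each adjacent pair:
  112–134 m: −αΔT+βΔS = −(1.1 × 10⁻⁴)(-3.2)+(7.4 × 10⁻⁴)(+0.49) = 7.1 × 10⁻⁴ → stable
  134–167 m: −αΔT+βΔS = −(1.1 × 10⁻⁴)(-3.0)+(7.4 × 10⁻⁴)(+0.34) = 5.8 × 10⁻⁴ → stable
  167–233 m: −αΔT+βΔS = −(1.1 × 10⁻⁴)(+1.7)+(7.4 × 10⁻⁴)(-0.89) = -8.5 × 10⁻⁴ → UNSTABLE
  233–247 m: −αΔT+βΔS = −(1.1 × 10⁻⁴)(-2.5)+(7.4 × 10⁻⁴)(+0.66) = 7.6 × 10⁻⁴ → stable
The 167–233 m interval has Δρ < 0: lighter water underlies denser water.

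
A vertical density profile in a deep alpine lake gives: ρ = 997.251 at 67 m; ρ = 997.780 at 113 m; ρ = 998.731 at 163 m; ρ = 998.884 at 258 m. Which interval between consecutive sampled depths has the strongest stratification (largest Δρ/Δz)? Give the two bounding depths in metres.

113–163 m

Compute the density gradient over each adjacent pair:
  67–113 m: Δρ/Δz = 0.529/46 = 0.011 kg m⁻⁴
  113–163 m: Δρ/Δz = 0.951/50 = 0.019 kg m⁻⁴
  163–258 m: Δρ/Δz = 0.153/95 = 1.6 × 10⁻³ kg m⁻⁴
The largest gradient is in the 113–163 m interval — the pycnocline.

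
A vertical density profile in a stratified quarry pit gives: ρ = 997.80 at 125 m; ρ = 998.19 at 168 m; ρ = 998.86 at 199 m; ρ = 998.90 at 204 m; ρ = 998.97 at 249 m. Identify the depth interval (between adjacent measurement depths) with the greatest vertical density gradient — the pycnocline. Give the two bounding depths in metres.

Compute the density gradient over each adjacent pair:
  125–168 m: Δρ/Δz = 0.39/43 = 9.1 × 10⁻³ kg m⁻⁴
  168–199 m: Δρ/Δz = 0.67/31 = 0.022 kg m⁻⁴
  199–204 m: Δρ/Δz = 0.04/5 = 8.0 × 10⁻³ kg m⁻⁴
  204–249 m: Δρ/Δz = 0.07/45 = 1.6 × 10⁻³ kg m⁻⁴
The largest gradient is in the 168–199 m interval — the pycnocline.

168–199 m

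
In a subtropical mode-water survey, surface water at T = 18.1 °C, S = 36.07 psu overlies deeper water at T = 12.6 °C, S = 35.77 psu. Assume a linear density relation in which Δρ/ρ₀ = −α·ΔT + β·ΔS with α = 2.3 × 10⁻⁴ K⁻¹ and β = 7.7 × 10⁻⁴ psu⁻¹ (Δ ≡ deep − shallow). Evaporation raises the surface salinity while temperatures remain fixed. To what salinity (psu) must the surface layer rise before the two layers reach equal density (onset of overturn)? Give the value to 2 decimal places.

Neutral buoyancy requires −α(T_deep − T_surf) + β(S_deep − S_surf′) = 0.
S_surf′ = S_deep − (α/β)·ΔT = 35.77 − (2.3 × 10⁻⁴/7.7 × 10⁻⁴)·(-5.5) = 37.4129 psu.
Increase required: 37.4129 − 36.07 = 1.3429 psu.

37.41 psu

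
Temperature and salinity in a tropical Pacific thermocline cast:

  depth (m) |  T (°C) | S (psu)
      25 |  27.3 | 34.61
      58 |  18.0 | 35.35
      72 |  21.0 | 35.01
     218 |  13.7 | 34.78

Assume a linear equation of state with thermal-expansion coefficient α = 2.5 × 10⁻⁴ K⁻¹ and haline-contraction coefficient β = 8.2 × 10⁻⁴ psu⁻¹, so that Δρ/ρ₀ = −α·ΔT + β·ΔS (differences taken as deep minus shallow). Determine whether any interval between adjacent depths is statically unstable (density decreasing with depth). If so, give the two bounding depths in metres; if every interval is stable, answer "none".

58–72 m

Evaluate Δρ/ρ₀ = −αΔT + βΔS across each adjacent pair:
  25–58 m: −αΔT+βΔS = −(2.5 × 10⁻⁴)(-9.3)+(8.2 × 10⁻⁴)(+0.74) = 2.9 × 10⁻³ → stable
  58–72 m: −αΔT+βΔS = −(2.5 × 10⁻⁴)(+3.0)+(8.2 × 10⁻⁴)(-0.34) = -1.0 × 10⁻³ → UNSTABLE
  72–218 m: −αΔT+βΔS = −(2.5 × 10⁻⁴)(-7.3)+(8.2 × 10⁻⁴)(-0.23) = 1.6 × 10⁻³ → stable
The 58–72 m interval has Δρ < 0: lighter water underlies denser water.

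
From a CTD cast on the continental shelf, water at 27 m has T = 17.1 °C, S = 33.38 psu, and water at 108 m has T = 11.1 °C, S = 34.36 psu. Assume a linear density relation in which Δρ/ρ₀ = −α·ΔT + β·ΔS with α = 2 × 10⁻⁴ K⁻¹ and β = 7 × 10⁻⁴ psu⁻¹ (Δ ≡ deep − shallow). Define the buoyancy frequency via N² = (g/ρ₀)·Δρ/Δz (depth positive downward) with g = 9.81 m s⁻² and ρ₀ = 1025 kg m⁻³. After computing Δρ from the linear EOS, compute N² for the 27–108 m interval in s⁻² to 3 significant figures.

2.28 × 10⁻⁴ s⁻²

ΔT = -6.0 K, ΔS = +0.98 psu (deep − shallow).
Δρ/ρ₀ = −αΔT + βΔS = 1.20 × 10⁻³ + 6.86 × 10⁻⁴ = 1.886 × 10⁻³, so Δρ ≈ 1.933 kg m⁻³.
N² = (g/ρ₀)·Δρ/Δz = g·(Δρ/ρ₀)/Δz = 9.81 × 1.886 × 10⁻³ / 81 = 2.2842 × 10⁻⁴ s⁻² ≈ 2.28 × 10⁻⁴ s⁻².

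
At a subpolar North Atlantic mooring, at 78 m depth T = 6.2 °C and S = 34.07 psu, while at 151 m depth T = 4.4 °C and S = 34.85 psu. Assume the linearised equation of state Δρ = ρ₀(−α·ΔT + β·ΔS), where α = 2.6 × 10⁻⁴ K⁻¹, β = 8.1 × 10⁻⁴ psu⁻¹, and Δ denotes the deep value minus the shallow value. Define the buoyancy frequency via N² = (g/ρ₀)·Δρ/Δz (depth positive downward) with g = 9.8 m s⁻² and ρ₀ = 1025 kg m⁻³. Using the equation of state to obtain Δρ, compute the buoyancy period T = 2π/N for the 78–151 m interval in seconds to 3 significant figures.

ΔT = -1.8 K, ΔS = +0.78 psu (deep − shallow).
Δρ/ρ₀ = −αΔT + βΔS = 4.68 × 10⁻⁴ + 6.318 × 10⁻⁴ = 1.0998 × 10⁻³, so Δρ ≈ 1.127 kg m⁻³.
N² = (g/ρ₀)·Δρ/Δz = g·(Δρ/ρ₀)/Δz = 9.8 × 1.0998 × 10⁻³ / 73 = 1.4764 × 10⁻⁴ s⁻².
N = √(1.4764 × 10⁻⁴) = 0.012151 rad s⁻¹ → T = 2π/N = 517.09 s ≈ 517 s.

517 s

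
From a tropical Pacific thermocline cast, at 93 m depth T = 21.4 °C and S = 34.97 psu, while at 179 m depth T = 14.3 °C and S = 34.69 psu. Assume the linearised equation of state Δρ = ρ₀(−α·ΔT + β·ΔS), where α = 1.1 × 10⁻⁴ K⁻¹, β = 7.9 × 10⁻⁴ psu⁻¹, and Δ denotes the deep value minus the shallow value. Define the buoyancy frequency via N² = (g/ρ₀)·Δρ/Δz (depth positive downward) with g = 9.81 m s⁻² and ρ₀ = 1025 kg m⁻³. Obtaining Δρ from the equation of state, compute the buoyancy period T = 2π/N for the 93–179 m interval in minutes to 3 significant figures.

ΔT = -7.1 K, ΔS = -0.28 psu (deep − shallow).
Δρ/ρ₀ = −αΔT + βΔS = 7.81 × 10⁻⁴ − 2.212 × 10⁻⁴ = 5.598 × 10⁻⁴, so Δρ ≈ 0.5738 kg m⁻³.
N² = (g/ρ₀)·Δρ/Δz = g·(Δρ/ρ₀)/Δz = 9.81 × 5.598 × 10⁻⁴ / 86 = 6.3856 × 10⁻⁵ s⁻².
N = √(6.3856 × 10⁻⁵) = 7.9910 × 10⁻³ rad s⁻¹ → T = 2π/N = 786.28 s = 13.105 min ≈ 13.1 min.

13.1 min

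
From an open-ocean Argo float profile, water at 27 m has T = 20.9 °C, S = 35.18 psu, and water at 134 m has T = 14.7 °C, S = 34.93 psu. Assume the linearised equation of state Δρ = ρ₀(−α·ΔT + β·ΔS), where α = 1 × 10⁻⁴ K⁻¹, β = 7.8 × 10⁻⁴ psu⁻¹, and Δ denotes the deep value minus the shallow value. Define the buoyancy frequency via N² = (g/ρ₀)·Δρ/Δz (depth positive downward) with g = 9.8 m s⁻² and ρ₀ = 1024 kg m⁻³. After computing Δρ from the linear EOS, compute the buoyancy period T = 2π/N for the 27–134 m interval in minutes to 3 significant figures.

ΔT = -6.2 K, ΔS = -0.25 psu (deep − shallow).
Δρ/ρ₀ = −αΔT + βΔS = 6.20 × 10⁻⁴ − 1.95 × 10⁻⁴ = 4.25 × 10⁻⁴, so Δρ ≈ 0.4352 kg m⁻³.
N² = (g/ρ₀)·Δρ/Δz = g·(Δρ/ρ₀)/Δz = 9.8 × 4.25 × 10⁻⁴ / 107 = 3.8925 × 10⁻⁵ s⁻².
N = √(3.8925 × 10⁻⁵) = 6.2390 × 10⁻³ rad s⁻¹ → T = 2π/N = 1.0071 × 10³ s = 16.785 min ≈ 16.8 min.

16.8 min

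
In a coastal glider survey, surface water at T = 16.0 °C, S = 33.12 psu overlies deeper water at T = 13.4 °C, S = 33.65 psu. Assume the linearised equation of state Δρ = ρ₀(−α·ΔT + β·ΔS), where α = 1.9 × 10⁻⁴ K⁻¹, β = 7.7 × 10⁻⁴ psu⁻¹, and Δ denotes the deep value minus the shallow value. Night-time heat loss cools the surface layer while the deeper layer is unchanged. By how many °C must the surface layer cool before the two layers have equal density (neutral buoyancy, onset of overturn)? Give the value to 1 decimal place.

Neutral buoyancy requires Δρ = 0, i.e. −α(T_deep − T_surf′) + β(S_deep − S_surf) = 0.
T_surf′ = T_deep − (β/α)·ΔS = 13.4 − (7.7 × 10⁻⁴/1.9 × 10⁻⁴)·(+0.53) = 11.252 °C.
Cooling required: 16.0 − (11.252) = 4.748 °C.

4.7 °C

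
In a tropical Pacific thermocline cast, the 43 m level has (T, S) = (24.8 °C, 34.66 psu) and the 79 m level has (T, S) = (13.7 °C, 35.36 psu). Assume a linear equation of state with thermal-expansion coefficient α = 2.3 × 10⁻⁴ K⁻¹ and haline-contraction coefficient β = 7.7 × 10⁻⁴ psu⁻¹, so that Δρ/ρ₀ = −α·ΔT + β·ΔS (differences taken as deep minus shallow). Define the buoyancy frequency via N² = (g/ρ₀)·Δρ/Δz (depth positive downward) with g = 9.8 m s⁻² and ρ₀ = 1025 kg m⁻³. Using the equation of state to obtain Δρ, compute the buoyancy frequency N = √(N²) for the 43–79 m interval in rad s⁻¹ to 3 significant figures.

0.0290 rad s⁻¹

ΔT = -11.1 K, ΔS = +0.70 psu (deep − shallow).
Δρ/ρ₀ = −αΔT + βΔS = 2.553 × 10⁻³ + 5.39 × 10⁻⁴ = 3.092 × 10⁻³, so Δρ ≈ 3.169 kg m⁻³.
N² = (g/ρ₀)·Δρ/Δz = g·(Δρ/ρ₀)/Δz = 9.8 × 3.092 × 10⁻³ / 36 = 8.4171 × 10⁻⁴ s⁻².
N = √(8.4171 × 10⁻⁴) = 0.029012 rad s⁻¹ ≈ 0.0290 rad s⁻¹.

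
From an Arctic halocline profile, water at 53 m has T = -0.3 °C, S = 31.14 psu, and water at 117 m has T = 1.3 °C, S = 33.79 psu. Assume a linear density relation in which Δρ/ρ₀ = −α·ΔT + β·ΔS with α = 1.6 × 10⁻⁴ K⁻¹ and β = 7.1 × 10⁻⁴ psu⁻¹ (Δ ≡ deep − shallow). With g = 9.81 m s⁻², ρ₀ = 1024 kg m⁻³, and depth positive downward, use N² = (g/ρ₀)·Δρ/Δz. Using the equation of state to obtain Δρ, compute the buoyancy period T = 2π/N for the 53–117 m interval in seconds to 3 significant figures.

ΔT = +1.6 K, ΔS = +2.65 psu (deep − shallow).
Δρ/ρ₀ = −αΔT + βΔS = -2.56 × 10⁻⁴ + 1.8815 × 10⁻³ = 1.6255 × 10⁻³, so Δρ ≈ 1.665 kg m⁻³.
N² = (g/ρ₀)·Δρ/Δz = g·(Δρ/ρ₀)/Δz = 9.81 × 1.6255 × 10⁻³ / 64 = 2.4916 × 10⁻⁴ s⁻².
N = √(2.4916 × 10⁻⁴) = 0.015785 rad s⁻¹ → T = 2π/N = 398.05 s ≈ 398 s.

398 s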